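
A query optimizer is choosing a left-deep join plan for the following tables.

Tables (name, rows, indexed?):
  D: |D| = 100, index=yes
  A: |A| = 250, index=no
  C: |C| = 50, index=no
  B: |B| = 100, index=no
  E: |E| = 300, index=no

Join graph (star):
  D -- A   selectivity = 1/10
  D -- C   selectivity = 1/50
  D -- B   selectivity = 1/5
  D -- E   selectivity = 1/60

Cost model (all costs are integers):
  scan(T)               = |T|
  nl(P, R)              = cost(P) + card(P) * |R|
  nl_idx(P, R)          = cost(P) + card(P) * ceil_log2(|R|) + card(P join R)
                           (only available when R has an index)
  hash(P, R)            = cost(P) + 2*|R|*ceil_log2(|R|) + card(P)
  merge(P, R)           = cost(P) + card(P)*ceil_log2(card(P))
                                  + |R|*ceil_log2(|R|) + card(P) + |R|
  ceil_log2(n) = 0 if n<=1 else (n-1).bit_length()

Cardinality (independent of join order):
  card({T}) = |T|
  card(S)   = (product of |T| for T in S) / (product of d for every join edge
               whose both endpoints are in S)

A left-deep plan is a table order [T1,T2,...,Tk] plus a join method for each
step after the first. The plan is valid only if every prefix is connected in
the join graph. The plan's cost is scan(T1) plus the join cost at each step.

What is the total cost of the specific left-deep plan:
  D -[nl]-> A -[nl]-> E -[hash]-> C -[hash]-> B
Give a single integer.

802100

step 1: scan D: cost=100, card=100
step 2: join A via nl
    card(P join A) = 100*250/(10) = 2500
    cost = 100 + 100*250 = 25100
step 3: join E via nl
    card(P join E) = 2500*300/(60) = 12500
    cost = 25100 + 2500*300 = 775100
step 4: join C via hash
    card(P join C) = 12500*50/(50) = 12500
    cost = 775100 + 2*50*6 + 12500 = 788200
step 5: join B via hash
    card(P join B) = 12500*100/(5) = 250000
    cost = 788200 + 2*100*7 + 12500 = 802100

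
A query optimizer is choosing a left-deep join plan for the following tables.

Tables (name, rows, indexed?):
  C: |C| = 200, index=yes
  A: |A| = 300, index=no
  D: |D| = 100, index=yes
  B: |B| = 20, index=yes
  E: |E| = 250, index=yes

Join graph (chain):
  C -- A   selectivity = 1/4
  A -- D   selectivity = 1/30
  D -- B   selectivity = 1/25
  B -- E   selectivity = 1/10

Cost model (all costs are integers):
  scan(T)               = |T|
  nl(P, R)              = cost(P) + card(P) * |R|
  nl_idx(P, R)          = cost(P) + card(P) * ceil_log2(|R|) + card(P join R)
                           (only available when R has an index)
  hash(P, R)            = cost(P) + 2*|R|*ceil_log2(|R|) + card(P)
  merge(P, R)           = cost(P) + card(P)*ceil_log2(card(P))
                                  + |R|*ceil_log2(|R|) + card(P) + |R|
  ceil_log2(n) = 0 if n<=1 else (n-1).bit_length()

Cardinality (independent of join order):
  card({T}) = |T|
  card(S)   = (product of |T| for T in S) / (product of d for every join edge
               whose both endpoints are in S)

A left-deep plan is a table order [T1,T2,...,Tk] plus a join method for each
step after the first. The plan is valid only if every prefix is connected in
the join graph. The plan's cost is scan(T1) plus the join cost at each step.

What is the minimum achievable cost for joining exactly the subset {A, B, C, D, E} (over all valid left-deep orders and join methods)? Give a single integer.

31200

Selinger DP over subsets of {A,B,C,D,E}:
  {C}: scan cost=200, card=200
  {A}: scan cost=300, card=300
  {D}: scan cost=100, card=100
  {B}: scan cost=20, card=20
  {E}: scan cost=250, card=250
  {AC}: card=15000; try (C,hash)→3800, (A,merge)→5000, (C,merge)→5100, (A,hash)→5800, (C,nl_idx)→17700, (A,nl)→60200 …(+1); best=3800 via (C,hash)
  {AD}: card=1000; try (D,hash)→2000, (D,nl_idx)→3400, (A,merge)→3900, (D,merge)→4100, (A,hash)→5600, (A,nl)→30100 …(+1); best=2000 via (D,hash)
  {BD}: card=80; try (D,nl_idx)→240, (B,hash)→400, (B,nl_idx)→680, (D,merge)→940, (B,merge)→1020, (D,hash)→1440 …(+2); best=240 via (D,nl_idx)
  {BE}: card=500; try (E,nl_idx)→680, (B,hash)→700, (B,nl_idx)→2000, (E,merge)→2390, (B,merge)→2620, (E,hash)→4040 …(+2); best=680 via (E,nl_idx)
  {ACD}: card=50000; try (C,hash)→6200, (C,merge)→14800, (D,hash)→20200, (C,nl_idx)→60000, (D,nl_idx)→158800, (C,nl)→202000 …(+2); best=6200 via (C,hash)
  {ABD}: card=800; try (B,hash)→3200, (A,merge)→3880, (A,hash)→5720, (B,nl_idx)→7800, (B,merge)→13120, (B,nl)→22000 …(+1); best=3200 via (B,hash)
  {BDE}: card=2000; try (D,hash)→2580, (E,nl_idx)→2880, (E,merge)→3130, (E,hash)→4320, (D,nl_idx)→6180, (D,merge)→6480 …(+2); best=2580 via (D,hash)
  {ABCD}: card=40000; try (C,hash)→7200, (C,merge)→13800, (C,nl_idx)→49600, (B,hash)→56400, (C,nl)→163200, (B,nl_idx)→296200 …(+2); best=7200 via (C,hash)
  {ABDE}: card=20000; try (E,hash)→8000, (A,hash)→9980, (E,merge)→14250, (A,merge)→29580, (E,nl_idx)→29600, (E,nl)→203200 …(+1); best=8000 via (E,hash)
  {ABCDE}: card=1000000; try (C,hash)→31200, (E,hash)→51200, (C,merge)→329800, (E,merge)→689450, (C,nl_idx)→1168000, (E,nl_idx)→1327200 …(+2); best=31200 via (C,hash)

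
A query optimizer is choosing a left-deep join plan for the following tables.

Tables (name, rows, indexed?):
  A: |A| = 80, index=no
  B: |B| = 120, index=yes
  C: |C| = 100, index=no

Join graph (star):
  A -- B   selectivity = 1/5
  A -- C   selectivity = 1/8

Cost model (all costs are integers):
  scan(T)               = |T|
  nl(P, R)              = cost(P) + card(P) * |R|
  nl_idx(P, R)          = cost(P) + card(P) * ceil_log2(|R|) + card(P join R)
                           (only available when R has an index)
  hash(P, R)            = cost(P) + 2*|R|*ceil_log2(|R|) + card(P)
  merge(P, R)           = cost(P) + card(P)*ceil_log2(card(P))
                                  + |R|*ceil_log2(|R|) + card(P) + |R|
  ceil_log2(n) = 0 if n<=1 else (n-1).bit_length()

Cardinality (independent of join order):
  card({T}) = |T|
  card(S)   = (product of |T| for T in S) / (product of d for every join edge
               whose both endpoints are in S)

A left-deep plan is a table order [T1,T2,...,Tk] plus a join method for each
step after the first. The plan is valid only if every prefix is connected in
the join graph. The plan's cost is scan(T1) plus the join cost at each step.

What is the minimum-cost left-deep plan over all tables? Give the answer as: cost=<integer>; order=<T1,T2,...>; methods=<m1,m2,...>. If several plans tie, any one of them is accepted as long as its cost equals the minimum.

Selinger DP (subsets sized 1..n):
  {A}: scan cost=80, card=80
  {B}: scan cost=120, card=120
  {C}: scan cost=100, card=100
  {AB}: card=1920; try (A,hash)→1360, (B,merge)→1680, (A,merge)→1720, (B,hash)→1840, (B,nl_idx)→2560, (B,nl)→9680 …(+1); best=1360 via (A,hash)
  {AC}: card=1000; try (A,hash)→1320, (C,merge)→1520, (A,merge)→1540, (C,hash)→1560, (C,nl)→8080, (A,nl)→8100; best=1320 via (A,hash)
  {ABC}: card=24000; try (B,hash)→4000, (C,hash)→4680, (B,merge)→13280, (C,merge)→25200, (B,nl_idx)→32320, (B,nl)→121320 …(+1); best=4000 via (B,hash)

cost=4000; order=C,A,B; methods=hash,hash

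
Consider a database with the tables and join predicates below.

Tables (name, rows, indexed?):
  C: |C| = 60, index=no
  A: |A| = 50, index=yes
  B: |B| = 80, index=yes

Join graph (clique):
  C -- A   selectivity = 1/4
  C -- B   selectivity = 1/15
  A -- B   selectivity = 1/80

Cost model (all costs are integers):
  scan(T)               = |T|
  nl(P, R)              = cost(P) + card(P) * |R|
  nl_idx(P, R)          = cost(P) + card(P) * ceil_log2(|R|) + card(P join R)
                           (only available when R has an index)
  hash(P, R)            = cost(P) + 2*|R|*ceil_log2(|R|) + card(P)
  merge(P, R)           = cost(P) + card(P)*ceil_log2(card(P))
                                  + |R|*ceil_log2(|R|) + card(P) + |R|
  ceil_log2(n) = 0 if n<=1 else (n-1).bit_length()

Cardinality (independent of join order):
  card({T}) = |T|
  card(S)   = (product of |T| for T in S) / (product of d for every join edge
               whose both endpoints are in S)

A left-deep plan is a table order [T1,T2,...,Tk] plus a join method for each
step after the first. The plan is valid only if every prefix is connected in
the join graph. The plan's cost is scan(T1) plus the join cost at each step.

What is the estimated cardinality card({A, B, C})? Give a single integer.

Tables in S: A(50), B(80), C(60)
Edges inside S: C-A(d=4), C-B(d=15), A-B(d=80)
numerator = 50 * 80 * 60 = 240000
denominator = 4 * 15 * 80 = 4800
card(S) = 240000 / 4800 = 50

50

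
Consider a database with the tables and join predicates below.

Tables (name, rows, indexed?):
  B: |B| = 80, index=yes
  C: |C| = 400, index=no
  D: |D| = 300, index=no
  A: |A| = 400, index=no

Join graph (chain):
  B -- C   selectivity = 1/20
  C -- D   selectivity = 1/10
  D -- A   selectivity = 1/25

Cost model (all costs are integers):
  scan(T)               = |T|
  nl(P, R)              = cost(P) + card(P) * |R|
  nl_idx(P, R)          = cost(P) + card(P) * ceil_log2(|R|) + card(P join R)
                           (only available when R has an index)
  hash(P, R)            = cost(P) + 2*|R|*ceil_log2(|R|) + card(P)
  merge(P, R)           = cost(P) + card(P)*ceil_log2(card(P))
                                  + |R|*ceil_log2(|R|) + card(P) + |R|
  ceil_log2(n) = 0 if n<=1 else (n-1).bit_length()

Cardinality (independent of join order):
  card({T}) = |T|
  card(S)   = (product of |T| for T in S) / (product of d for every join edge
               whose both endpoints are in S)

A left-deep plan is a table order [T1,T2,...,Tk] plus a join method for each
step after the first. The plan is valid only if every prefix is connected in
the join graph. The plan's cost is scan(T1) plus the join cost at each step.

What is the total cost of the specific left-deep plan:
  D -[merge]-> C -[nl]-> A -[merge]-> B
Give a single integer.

8455940

step 1: scan D: cost=300, card=300
step 2: join C via merge
    card(P join C) = 300*400/(10) = 12000
    cost = 300 + 300*9 + 400*9 + 300 + 400 = 7300
step 3: join A via nl
    card(P join A) = 12000*400/(25) = 192000
    cost = 7300 + 12000*400 = 4807300
step 4: join B via merge
    card(P join B) = 192000*80/(20) = 768000
    cost = 4807300 + 192000*18 + 80*7 + 192000 + 80 = 8455940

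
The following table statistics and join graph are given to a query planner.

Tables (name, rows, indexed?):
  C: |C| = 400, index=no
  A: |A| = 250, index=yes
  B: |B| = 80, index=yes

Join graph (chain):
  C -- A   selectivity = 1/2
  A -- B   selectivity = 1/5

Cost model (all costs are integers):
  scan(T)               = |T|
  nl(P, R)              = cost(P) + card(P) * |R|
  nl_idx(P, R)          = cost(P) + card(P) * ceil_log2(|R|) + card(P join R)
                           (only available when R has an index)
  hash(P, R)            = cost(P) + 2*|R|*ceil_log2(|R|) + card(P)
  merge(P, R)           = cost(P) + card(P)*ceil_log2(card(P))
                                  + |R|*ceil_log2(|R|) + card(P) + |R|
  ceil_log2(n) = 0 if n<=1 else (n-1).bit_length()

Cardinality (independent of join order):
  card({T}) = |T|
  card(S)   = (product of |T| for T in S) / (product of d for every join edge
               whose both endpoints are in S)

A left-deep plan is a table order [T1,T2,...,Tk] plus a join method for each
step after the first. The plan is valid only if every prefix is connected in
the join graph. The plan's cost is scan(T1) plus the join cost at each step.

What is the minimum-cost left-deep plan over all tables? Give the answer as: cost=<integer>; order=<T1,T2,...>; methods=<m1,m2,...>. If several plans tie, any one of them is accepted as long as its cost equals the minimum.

Selinger DP (subsets sized 1..n):
  {C}: scan cost=400, card=400
  {A}: scan cost=250, card=250
  {B}: scan cost=80, card=80
  {AC}: card=50000; try (A,hash)→4800, (C,merge)→6500, (A,merge)→6650, (C,hash)→7700, (A,nl_idx)→53600, (C,nl)→100250 …(+1); best=4800 via (A,hash)
  {AB}: card=4000; try (B,hash)→1620, (A,merge)→2970, (B,merge)→3140, (A,hash)→4160, (A,nl_idx)→4720, (B,nl_idx)→6000 …(+2); best=1620 via (B,hash)
  {ABC}: card=800000; try (C,hash)→12820, (B,hash)→55920, (C,merge)→57620, (B,merge)→855440, (B,nl_idx)→1154800, (C,nl)→1601620 …(+1); best=12820 via (C,hash)

cost=12820; order=A,B,C; methods=hash,hash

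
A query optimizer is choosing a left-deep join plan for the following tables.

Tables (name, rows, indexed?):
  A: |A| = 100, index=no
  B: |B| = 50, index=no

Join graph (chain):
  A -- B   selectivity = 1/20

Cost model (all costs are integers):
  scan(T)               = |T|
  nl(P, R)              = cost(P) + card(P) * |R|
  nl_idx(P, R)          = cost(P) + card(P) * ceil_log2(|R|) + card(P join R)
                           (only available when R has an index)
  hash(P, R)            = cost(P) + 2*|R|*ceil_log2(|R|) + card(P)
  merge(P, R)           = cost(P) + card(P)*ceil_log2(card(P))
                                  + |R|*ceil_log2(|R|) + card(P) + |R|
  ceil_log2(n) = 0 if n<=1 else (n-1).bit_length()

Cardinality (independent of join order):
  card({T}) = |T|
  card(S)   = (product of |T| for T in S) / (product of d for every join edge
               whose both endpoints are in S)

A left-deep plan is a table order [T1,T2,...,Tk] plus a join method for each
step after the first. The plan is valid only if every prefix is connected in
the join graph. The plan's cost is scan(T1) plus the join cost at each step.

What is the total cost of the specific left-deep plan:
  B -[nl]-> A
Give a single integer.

5050

step 1: scan B: cost=50, card=50
step 2: join A via nl
    card(P join A) = 50*100/(20) = 250
    cost = 50 + 50*100 = 5050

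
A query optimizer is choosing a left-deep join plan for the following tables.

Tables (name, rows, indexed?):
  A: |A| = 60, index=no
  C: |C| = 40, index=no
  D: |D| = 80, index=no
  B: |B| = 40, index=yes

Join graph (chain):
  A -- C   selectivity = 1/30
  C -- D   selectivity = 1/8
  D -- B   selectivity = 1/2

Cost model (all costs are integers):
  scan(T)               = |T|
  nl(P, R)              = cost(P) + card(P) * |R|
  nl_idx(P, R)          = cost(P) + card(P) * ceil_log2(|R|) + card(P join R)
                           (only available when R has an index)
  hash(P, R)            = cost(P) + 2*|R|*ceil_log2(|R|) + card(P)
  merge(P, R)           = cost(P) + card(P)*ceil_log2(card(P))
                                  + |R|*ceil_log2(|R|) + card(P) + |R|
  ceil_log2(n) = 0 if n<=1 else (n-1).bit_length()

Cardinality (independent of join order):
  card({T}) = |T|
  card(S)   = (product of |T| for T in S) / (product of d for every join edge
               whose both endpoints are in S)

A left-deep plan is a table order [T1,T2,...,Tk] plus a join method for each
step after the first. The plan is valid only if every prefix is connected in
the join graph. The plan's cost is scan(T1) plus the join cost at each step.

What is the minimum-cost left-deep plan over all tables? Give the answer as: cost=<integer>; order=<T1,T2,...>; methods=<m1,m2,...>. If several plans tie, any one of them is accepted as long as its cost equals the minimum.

cost=3040; order=D,C,A,B; methods=hash,hash,hash

Selinger DP (subsets sized 1..n):
  {A}: scan cost=60, card=60
  {C}: scan cost=40, card=40
  {D}: scan cost=80, card=80
  {B}: scan cost=40, card=40
  {AC}: card=80; try (C,hash)→600, (A,merge)→740, (C,merge)→760, (A,hash)→800, (A,nl)→2440, (C,nl)→2460; best=600 via (C,hash)
  {CD}: card=400; try (C,hash)→640, (D,merge)→960, (C,merge)→1000, (D,hash)→1200, (D,nl)→3240, (C,nl)→3280; best=640 via (C,hash)
  {BD}: card=1600; try (B,hash)→640, (D,merge)→960, (B,merge)→1000, (D,hash)→1200, (B,nl_idx)→2160, (D,nl)→3240 …(+1); best=640 via (B,hash)
  {ACD}: card=800; try (A,hash)→1760, (D,hash)→1800, (D,merge)→1880, (A,merge)→5060, (D,nl)→7000, (A,nl)→24640; best=1760 via (A,hash)
  {BCD}: card=8000; try (B,hash)→1520, (C,hash)→2720, (B,merge)→4920, (B,nl_idx)→11040, (B,nl)→16640, (C,merge)→20120 …(+1); best=1520 via (B,hash)
  {ABCD}: card=16000; try (B,hash)→3040, (A,hash)→10240, (B,merge)→10840, (B,nl_idx)→22560, (B,nl)→33760, (A,merge)→113940 …(+1); best=3040 via (B,hash)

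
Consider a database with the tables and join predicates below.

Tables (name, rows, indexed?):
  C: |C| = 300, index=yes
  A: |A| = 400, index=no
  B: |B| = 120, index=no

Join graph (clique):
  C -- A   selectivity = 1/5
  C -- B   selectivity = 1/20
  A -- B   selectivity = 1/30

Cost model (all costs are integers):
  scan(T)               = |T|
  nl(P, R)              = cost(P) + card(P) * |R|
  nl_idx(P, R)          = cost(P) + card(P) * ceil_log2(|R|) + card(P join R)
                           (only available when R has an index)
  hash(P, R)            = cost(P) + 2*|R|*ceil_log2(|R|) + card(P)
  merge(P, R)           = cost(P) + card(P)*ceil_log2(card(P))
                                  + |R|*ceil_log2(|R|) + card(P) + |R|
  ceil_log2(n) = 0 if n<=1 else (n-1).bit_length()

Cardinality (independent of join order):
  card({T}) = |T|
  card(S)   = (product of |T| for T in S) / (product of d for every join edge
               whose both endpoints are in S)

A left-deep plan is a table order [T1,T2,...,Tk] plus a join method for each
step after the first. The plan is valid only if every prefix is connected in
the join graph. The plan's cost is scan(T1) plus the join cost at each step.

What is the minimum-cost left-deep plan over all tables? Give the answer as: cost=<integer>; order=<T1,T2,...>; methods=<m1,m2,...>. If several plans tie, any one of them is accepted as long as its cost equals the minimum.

cost=9480; order=A,B,C; methods=hash,hash

Selinger DP (subsets sized 1..n):
  {C}: scan cost=300, card=300
  {A}: scan cost=400, card=400
  {B}: scan cost=120, card=120
  {AC}: card=24000; try (C,hash)→6200, (A,merge)→7300, (C,merge)→7400, (A,hash)→7800, (C,nl_idx)→28000, (A,nl)→120300 …(+1); best=6200 via (C,hash)
  {BC}: card=1800; try (B,hash)→2280, (C,nl_idx)→3000, (C,merge)→4080, (B,merge)→4260, (C,hash)→5640, (C,nl)→36120 …(+1); best=2280 via (B,hash)
  {AB}: card=1600; try (B,hash)→2480, (A,merge)→5080, (B,merge)→5360, (A,hash)→7440, (A,nl)→48120, (B,nl)→48400; best=2480 via (B,hash)
  {ABC}: card=4800; try (C,hash)→9480, (A,hash)→11280, (C,nl_idx)→21680, (C,merge)→24680, (A,merge)→27880, (B,hash)→31880 …(+4); best=9480 via (C,hash)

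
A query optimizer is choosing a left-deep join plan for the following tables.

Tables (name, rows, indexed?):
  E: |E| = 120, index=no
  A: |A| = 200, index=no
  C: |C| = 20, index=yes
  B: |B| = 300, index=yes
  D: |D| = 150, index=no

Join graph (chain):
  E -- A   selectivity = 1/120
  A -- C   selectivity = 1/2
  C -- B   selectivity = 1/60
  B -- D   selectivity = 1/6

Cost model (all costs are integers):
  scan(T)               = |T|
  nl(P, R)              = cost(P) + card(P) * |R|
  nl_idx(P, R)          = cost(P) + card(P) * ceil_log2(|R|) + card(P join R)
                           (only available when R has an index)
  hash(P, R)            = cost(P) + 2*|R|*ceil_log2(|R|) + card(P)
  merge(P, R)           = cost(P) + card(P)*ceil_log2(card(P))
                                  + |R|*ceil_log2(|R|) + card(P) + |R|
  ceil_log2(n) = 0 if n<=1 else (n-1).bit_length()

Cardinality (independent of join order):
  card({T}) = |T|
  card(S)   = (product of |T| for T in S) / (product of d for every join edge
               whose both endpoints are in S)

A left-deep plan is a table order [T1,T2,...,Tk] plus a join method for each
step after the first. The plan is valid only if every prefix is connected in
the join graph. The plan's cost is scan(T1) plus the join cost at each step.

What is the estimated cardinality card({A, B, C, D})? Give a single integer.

250000

Tables in S: A(200), B(300), C(20), D(150)
Edges inside S: A-C(d=2), C-B(d=60), B-D(d=6)
numerator = 200 * 300 * 20 * 150 = 180000000
denominator = 2 * 60 * 6 = 720
card(S) = 180000000 / 720 = 250000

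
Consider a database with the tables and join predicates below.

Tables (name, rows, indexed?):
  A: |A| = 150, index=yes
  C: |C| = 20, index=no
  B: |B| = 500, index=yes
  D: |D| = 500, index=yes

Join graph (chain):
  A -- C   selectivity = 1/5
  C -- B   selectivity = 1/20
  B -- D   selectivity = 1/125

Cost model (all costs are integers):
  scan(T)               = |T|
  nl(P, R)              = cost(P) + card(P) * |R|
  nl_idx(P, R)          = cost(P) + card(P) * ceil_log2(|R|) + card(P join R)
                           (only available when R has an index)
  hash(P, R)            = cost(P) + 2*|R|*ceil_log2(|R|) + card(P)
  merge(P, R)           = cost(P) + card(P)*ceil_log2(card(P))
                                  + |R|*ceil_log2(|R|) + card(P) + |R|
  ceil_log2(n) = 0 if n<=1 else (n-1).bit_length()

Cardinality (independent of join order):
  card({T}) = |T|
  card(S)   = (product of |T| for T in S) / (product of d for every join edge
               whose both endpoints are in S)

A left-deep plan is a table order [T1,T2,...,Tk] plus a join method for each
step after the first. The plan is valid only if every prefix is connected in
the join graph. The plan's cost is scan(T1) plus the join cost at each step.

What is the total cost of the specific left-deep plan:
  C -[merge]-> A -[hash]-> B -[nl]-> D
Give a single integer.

7511090

step 1: scan C: cost=20, card=20
step 2: join A via merge
    card(P join A) = 20*150/(5) = 600
    cost = 20 + 20*5 + 150*8 + 20 + 150 = 1490
step 3: join B via hash
    card(P join B) = 600*500/(20) = 15000
    cost = 1490 + 2*500*9 + 600 = 11090
step 4: join D via nl
    card(P join D) = 15000*500/(125) = 60000
    cost = 11090 + 15000*500 = 7511090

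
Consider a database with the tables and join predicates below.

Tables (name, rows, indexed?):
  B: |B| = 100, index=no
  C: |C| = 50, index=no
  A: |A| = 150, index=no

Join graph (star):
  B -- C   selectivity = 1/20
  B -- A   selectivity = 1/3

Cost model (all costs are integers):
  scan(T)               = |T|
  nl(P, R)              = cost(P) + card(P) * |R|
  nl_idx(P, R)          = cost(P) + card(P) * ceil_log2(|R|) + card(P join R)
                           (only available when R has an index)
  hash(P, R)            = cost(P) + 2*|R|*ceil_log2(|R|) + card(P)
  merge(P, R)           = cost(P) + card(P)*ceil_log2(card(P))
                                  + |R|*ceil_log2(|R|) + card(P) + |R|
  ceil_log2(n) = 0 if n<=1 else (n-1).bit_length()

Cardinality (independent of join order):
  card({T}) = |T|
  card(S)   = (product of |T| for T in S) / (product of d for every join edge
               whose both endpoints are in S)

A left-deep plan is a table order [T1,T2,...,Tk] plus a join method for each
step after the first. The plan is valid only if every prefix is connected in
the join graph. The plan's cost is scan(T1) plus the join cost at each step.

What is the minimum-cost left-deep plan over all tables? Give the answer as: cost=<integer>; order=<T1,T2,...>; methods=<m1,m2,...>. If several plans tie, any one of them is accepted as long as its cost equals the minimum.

cost=3450; order=B,C,A; methods=hash,hash

Selinger DP (subsets sized 1..n):
  {B}: scan cost=100, card=100
  {C}: scan cost=50, card=50
  {A}: scan cost=150, card=150
  {BC}: card=250; try (C,hash)→800, (B,merge)→1200, (C,merge)→1250, (B,hash)→1500, (B,nl)→5050, (C,nl)→5100; best=800 via (C,hash)
  {AB}: card=5000; try (B,hash)→1700, (A,merge)→2250, (B,merge)→2300, (A,hash)→2600, (A,nl)→15100, (B,nl)→15150; best=1700 via (B,hash)
  {ABC}: card=12500; try (A,hash)→3450, (A,merge)→4400, (C,hash)→7300, (A,nl)→38300, (C,merge)→72050, (C,nl)→251700; best=3450 via (A,hash)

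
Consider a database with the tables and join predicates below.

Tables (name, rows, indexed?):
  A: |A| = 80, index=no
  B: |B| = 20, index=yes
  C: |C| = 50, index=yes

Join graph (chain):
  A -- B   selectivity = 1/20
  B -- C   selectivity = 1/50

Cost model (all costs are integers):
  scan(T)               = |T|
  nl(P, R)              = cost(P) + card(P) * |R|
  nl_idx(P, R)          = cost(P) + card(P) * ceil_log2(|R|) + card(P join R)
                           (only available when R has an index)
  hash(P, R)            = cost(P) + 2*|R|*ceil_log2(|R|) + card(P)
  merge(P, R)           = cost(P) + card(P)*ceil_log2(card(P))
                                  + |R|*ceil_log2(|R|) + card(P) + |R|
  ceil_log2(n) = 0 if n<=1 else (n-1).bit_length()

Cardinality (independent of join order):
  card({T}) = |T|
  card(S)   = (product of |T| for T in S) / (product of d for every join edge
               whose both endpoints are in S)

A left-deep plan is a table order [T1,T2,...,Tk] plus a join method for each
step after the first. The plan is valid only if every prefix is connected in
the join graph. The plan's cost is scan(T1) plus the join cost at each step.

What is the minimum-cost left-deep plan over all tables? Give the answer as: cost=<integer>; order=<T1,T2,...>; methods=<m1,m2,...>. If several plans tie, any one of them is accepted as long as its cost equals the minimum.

Selinger DP (subsets sized 1..n):
  {A}: scan cost=80, card=80
  {B}: scan cost=20, card=20
  {C}: scan cost=50, card=50
  {AB}: card=80; try (B,hash)→360, (B,nl_idx)→560, (A,merge)→780, (B,merge)→840, (A,hash)→1160, (A,nl)→1620 …(+1); best=360 via (B,hash)
  {BC}: card=20; try (C,nl_idx)→160, (B,hash)→300, (B,nl_idx)→320, (C,merge)→490, (B,merge)→520, (C,hash)→640 …(+2); best=160 via (C,nl_idx)
  {ABC}: card=80; try (C,nl_idx)→920, (A,merge)→920, (C,hash)→1040, (A,hash)→1300, (C,merge)→1350, (A,nl)→1760 …(+1); best=920 via (C,nl_idx)

cost=920; order=A,B,C; methods=hash,nl_idx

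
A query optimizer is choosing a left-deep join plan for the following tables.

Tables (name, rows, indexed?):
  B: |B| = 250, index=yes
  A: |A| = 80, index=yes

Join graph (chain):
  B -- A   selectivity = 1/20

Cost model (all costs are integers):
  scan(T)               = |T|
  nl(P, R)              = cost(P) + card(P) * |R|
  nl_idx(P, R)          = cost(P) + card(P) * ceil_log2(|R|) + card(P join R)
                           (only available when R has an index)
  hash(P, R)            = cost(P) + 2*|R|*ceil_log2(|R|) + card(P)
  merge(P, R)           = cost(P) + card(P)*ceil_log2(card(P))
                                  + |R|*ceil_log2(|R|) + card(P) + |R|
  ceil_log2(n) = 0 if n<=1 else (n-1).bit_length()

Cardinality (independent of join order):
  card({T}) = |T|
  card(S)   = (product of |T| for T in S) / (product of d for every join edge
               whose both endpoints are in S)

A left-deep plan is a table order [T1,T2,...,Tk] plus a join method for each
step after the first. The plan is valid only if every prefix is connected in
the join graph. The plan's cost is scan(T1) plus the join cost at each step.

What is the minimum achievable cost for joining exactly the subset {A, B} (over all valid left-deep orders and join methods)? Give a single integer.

1620

Selinger DP over subsets of {A,B}:
  {B}: scan cost=250, card=250
  {A}: scan cost=80, card=80
  {AB}: card=1000; try (A,hash)→1620, (B,nl_idx)→1720, (B,merge)→2970, (A,nl_idx)→3000, (A,merge)→3140, (B,hash)→4160 …(+2); best=1620 via (A,hash)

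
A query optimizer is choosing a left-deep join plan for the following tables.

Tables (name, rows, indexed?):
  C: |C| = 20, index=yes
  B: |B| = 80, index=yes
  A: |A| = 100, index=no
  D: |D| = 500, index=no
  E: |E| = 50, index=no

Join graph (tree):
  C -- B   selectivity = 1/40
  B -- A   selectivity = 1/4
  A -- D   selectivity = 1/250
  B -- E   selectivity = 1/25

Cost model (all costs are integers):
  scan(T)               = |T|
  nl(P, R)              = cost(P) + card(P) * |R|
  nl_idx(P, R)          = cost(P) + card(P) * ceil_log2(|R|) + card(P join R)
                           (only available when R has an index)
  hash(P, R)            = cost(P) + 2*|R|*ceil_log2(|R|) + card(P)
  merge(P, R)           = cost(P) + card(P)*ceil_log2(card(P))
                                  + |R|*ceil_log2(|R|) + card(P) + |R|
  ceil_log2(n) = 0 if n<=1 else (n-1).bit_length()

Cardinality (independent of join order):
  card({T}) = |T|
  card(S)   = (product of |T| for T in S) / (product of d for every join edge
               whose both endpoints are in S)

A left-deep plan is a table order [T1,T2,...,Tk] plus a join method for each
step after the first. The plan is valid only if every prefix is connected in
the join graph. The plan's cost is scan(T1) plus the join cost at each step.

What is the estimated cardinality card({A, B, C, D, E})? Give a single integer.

Tables in S: A(100), B(80), C(20), D(500), E(50)
Edges inside S: C-B(d=40), B-A(d=4), A-D(d=250), B-E(d=25)
numerator = 100 * 80 * 20 * 500 * 50 = 4000000000
denominator = 40 * 4 * 250 * 25 = 1000000
card(S) = 4000000000 / 1000000 = 4000

4000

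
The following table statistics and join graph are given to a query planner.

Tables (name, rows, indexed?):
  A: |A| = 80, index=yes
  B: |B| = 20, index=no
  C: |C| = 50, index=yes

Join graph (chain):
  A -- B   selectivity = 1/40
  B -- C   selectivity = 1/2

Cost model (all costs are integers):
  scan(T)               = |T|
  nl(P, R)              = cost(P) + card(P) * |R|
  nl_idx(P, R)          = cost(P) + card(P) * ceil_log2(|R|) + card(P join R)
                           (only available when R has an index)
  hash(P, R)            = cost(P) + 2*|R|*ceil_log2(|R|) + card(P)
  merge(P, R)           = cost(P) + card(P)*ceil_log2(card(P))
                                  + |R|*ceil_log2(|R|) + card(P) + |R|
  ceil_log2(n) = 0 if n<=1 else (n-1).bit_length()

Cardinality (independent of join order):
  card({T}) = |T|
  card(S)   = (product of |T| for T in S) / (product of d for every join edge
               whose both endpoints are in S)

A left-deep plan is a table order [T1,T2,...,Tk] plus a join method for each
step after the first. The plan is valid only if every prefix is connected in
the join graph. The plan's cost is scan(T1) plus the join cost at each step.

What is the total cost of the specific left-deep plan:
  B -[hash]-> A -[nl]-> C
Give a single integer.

step 1: scan B: cost=20, card=20
step 2: join A via hash
    card(P join A) = 20*80/(40) = 40
    cost = 20 + 2*80*7 + 20 = 1160
step 3: join C via nl
    card(P join C) = 40*50/(2) = 1000
    cost = 1160 + 40*50 = 3160

3160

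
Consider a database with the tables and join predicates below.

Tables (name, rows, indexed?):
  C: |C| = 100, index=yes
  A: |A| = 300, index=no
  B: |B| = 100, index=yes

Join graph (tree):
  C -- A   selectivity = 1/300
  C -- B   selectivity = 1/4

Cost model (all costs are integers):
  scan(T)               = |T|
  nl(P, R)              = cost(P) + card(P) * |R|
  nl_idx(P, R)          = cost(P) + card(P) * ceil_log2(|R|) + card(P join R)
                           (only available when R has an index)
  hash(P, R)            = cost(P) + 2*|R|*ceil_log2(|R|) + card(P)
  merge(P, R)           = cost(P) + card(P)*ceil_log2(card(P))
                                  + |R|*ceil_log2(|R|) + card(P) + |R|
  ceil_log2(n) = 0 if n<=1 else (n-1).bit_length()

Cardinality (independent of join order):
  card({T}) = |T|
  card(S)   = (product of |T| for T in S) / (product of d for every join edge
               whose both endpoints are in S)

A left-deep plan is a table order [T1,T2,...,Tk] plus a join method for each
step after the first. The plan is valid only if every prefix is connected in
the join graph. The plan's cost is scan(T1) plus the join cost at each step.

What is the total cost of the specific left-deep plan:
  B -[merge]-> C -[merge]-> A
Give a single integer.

37200

step 1: scan B: cost=100, card=100
step 2: join C via merge
    card(P join C) = 100*100/(4) = 2500
    cost = 100 + 100*7 + 100*7 + 100 + 100 = 1700
step 3: join A via merge
    card(P join A) = 2500*300/(300) = 2500
    cost = 1700 + 2500*12 + 300*9 + 2500 + 300 = 37200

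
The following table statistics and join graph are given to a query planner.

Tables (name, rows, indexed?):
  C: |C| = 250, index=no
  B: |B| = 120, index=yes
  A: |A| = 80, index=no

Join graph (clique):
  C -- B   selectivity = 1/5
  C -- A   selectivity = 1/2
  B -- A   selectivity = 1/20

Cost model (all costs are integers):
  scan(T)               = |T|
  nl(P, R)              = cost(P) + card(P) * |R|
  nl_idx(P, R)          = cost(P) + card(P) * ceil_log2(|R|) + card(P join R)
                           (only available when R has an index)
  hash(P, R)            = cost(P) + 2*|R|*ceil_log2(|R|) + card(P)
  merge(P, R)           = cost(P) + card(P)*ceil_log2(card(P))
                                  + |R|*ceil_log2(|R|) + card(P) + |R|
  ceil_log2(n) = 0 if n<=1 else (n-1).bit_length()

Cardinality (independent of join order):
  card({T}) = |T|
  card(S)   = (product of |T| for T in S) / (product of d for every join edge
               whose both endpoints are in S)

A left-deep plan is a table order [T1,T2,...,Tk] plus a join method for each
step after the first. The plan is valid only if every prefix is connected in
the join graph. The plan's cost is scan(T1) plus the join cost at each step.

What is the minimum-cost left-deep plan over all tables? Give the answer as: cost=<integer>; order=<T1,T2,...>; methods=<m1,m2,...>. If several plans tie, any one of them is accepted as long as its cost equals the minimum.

Selinger DP (subsets sized 1..n):
  {C}: scan cost=250, card=250
  {B}: scan cost=120, card=120
  {A}: scan cost=80, card=80
  {BC}: card=6000; try (B,hash)→2180, (C,merge)→3330, (B,merge)→3460, (C,hash)→4240, (B,nl_idx)→8000, (C,nl)→30120 …(+1); best=2180 via (B,hash)
  {AC}: card=10000; try (A,hash)→1620, (C,merge)→2970, (A,merge)→3140, (C,hash)→4160, (C,nl)→20080, (A,nl)→20250; best=1620 via (A,hash)
  {AB}: card=480; try (B,nl_idx)→1120, (A,hash)→1360, (B,merge)→1680, (A,merge)→1720, (B,hash)→1840, (B,nl)→9680 …(+1); best=1120 via (B,nl_idx)
  {ABC}: card=12000; try (C,hash)→5600, (C,merge)→8170, (A,hash)→9300, (B,hash)→13300, (B,nl_idx)→83620, (A,merge)→86820 …(+4); best=5600 via (C,hash)

cost=5600; order=A,B,C; methods=nl_idx,hash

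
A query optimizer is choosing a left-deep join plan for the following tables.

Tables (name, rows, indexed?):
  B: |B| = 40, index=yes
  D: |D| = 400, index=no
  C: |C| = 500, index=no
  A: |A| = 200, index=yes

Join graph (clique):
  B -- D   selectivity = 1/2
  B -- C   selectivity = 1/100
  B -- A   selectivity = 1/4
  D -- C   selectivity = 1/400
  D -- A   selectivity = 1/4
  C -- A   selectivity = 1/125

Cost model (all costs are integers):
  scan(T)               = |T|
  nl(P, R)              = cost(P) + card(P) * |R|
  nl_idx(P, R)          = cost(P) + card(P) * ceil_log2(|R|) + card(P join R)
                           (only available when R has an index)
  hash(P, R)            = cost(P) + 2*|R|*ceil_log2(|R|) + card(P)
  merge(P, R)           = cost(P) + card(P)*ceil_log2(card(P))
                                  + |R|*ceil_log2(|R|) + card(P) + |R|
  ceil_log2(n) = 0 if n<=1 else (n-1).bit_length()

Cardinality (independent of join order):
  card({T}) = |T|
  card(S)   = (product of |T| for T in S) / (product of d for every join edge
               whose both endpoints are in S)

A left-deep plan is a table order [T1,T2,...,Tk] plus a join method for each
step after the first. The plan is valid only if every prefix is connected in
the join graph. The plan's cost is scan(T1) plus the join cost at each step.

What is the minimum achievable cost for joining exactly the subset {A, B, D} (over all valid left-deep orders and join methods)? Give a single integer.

Selinger DP over subsets of {A,B,D}:
  {B}: scan cost=40, card=40
  {D}: scan cost=400, card=400
  {A}: scan cost=200, card=200
  {BD}: card=8000; try (B,hash)→1280, (D,merge)→4320, (B,merge)→4680, (D,hash)→7280, (B,nl_idx)→10800, (D,nl)→16040 …(+1); best=1280 via (B,hash)
  {AB}: card=2000; try (B,hash)→880, (A,merge)→2120, (B,merge)→2280, (A,nl_idx)→2360, (A,hash)→3280, (B,nl_idx)→3400 …(+2); best=880 via (B,hash)
  {AD}: card=20000; try (A,hash)→4000, (D,merge)→6000, (A,merge)→6200, (D,hash)→7600, (A,nl_idx)→23600, (D,nl)→80200 …(+1); best=4000 via (A,hash)
  {ABD}: card=100000; try (D,hash)→10080, (A,hash)→12480, (B,hash)→24480, (D,merge)→28880, (A,merge)→115080, (A,nl_idx)→165280 …(+5); best=10080 via (D,hash)

10080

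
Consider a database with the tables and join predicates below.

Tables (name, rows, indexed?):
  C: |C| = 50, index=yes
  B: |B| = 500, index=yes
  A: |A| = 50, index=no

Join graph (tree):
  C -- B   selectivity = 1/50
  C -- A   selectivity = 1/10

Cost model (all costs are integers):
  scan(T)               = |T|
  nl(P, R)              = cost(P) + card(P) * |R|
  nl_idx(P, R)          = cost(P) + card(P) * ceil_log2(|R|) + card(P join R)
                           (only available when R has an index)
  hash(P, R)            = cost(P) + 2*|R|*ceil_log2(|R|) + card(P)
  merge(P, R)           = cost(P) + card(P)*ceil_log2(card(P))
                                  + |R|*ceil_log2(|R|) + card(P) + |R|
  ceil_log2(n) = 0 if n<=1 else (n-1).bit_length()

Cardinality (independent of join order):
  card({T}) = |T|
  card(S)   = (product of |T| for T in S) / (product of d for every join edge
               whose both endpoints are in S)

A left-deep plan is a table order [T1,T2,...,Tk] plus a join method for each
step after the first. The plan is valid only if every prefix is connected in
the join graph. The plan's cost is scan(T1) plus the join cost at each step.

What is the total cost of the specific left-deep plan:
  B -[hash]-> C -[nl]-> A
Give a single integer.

26600

step 1: scan B: cost=500, card=500
step 2: join C via hash
    card(P join C) = 500*50/(50) = 500
    cost = 500 + 2*50*6 + 500 = 1600
step 3: join A via nl
    card(P join A) = 500*50/(10) = 2500
    cost = 1600 + 500*50 = 26600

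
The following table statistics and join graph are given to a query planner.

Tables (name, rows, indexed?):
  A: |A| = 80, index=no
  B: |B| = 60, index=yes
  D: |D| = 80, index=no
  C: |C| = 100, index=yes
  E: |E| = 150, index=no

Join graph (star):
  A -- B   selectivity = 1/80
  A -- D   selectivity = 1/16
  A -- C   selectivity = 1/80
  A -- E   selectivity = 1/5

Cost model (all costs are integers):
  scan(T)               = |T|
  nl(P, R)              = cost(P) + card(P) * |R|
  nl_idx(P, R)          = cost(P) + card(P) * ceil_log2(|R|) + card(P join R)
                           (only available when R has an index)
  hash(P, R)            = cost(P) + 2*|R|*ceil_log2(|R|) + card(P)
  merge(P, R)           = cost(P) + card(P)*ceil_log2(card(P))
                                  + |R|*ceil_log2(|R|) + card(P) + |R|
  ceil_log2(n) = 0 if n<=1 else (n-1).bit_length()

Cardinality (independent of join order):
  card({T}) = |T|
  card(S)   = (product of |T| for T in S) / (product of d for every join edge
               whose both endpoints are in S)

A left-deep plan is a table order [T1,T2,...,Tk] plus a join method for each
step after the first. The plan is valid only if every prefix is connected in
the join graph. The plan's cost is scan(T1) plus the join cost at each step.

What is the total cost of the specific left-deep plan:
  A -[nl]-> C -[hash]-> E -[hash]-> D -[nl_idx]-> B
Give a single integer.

115950

step 1: scan A: cost=80, card=80
step 2: join C via nl
    card(P join C) = 80*100/(80) = 100
    cost = 80 + 80*100 = 8080
step 3: join E via hash
    card(P join E) = 100*150/(5) = 3000
    cost = 8080 + 2*150*8 + 100 = 10580
step 4: join D via hash
    card(P join D) = 3000*80/(16) = 15000
    cost = 10580 + 2*80*7 + 3000 = 14700
step 5: join B via nl_idx
    card(P join B) = 15000*60/(80) = 11250
    cost = 14700 + 15000*6 + 11250 = 115950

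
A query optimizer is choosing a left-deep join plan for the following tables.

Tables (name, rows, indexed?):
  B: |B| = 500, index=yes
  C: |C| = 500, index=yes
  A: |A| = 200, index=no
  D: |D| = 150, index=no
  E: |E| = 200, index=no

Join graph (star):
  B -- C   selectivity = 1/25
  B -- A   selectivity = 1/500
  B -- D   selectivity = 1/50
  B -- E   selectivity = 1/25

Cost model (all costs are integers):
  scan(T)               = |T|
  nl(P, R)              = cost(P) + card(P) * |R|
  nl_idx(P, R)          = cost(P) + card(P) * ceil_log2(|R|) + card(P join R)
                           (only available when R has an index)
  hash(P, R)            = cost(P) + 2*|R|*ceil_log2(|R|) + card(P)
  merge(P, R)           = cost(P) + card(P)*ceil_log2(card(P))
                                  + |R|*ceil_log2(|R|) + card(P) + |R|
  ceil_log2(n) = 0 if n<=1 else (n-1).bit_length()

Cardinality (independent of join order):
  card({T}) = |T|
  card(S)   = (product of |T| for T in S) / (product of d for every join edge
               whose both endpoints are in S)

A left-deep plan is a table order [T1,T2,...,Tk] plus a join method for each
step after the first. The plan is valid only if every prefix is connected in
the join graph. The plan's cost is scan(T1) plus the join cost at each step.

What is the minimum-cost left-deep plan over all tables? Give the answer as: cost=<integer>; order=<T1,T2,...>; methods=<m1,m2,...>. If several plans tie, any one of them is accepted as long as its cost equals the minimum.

Selinger DP (subsets sized 1..n):
  {B}: scan cost=500, card=500
  {C}: scan cost=500, card=500
  {A}: scan cost=200, card=200
  {D}: scan cost=150, card=150
  {E}: scan cost=200, card=200
  {BC}: card=10000; try (C,hash)→10000, (B,hash)→10000, (C,merge)→10500, (B,merge)→10500, (C,nl_idx)→15000, (B,nl_idx)→15000 …(+2); best=10000 via (C,hash)
  {AB}: card=200; try (B,nl_idx)→2200, (A,hash)→4200, (B,merge)→7000, (A,merge)→7300, (B,hash)→9400, (B,nl)→100200 …(+1); best=2200 via (B,nl_idx)
  {BD}: card=1500; try (B,nl_idx)→3000, (D,hash)→3400, (B,merge)→6500, (D,merge)→6850, (B,hash)→9300, (B,nl)→75150 …(+1); best=3000 via (B,nl_idx)
  {BE}: card=4000; try (E,hash)→4200, (B,nl_idx)→6000, (B,merge)→7000, (E,merge)→7300, (B,hash)→9400, (B,nl)→100200 …(+1); best=4200 via (E,hash)
  {ABC}: card=4000; try (C,nl_idx)→8000, (C,merge)→9000, (C,hash)→11400, (A,hash)→23200, (C,nl)→102200, (A,merge)→161800 …(+1); best=8000 via (C,nl_idx)
  {BCD}: card=30000; try (C,hash)→13500, (D,hash)→22400, (C,merge)→26000, (C,nl_idx)→46500, (D,merge)→161350, (C,nl)→753000 …(+1); best=13500 via (C,hash)
  {BCE}: card=80000; try (C,hash)→17200, (E,hash)→23200, (C,merge)→61200, (C,nl_idx)→120200, (E,merge)→161800, (C,nl)→2004200 …(+1); best=17200 via (C,hash)
  {ABD}: card=600; try (D,hash)→4800, (D,merge)→5350, (A,hash)→7700, (A,merge)→22800, (D,nl)→32200, (A,nl)→303000; best=4800 via (D,hash)
  {ABE}: card=1600; try (E,hash)→5600, (E,merge)→5800, (A,hash)→11400, (E,nl)→42200, (A,merge)→58000, (A,nl)→804200; best=5600 via (E,hash)
  {BDE}: card=12000; try (E,hash)→7700, (D,hash)→10600, (E,merge)→22800, (D,merge)→57550, (E,nl)→303000, (D,nl)→604200; best=7700 via (E,hash)
  {ABCD}: card=12000; try (D,hash)→14400, (C,hash)→14400, (C,merge)→16400, (C,nl_idx)→22200, (A,hash)→46700, (D,merge)→61350 …(+4); best=14400 via (D,hash)
  {ABCE}: card=32000; try (E,hash)→15200, (C,hash)→16200, (C,merge)→29800, (C,nl_idx)→52000, (E,merge)→61800, (A,hash)→100400 …(+4); best=15200 via (E,hash)
  {BCDE}: card=240000; try (C,hash)→28700, (E,hash)→46700, (D,hash)→99600, (C,merge)→192700, (C,nl_idx)→355700, (E,merge)→495300 …(+4); best=28700 via (C,hash)
  {ABDE}: card=4800; try (E,hash)→8600, (D,hash)→9600, (E,merge)→13200, (A,hash)→22900, (D,merge)→26150, (E,nl)→124800 …(+3); best=8600 via (E,hash)
  {ABCDE}: card=96000; try (C,hash)→22400, (E,hash)→29600, (D,hash)→49600, (C,merge)→80800, (C,nl_idx)→147800, (E,merge)→196200 …(+7); best=22400 via (C,hash)

cost=22400; order=A,B,D,E,C; methods=nl_idx,hash,hash,hash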